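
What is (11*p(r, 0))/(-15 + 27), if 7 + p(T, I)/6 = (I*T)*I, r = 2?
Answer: -77/2 ≈ -38.500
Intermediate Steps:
p(T, I) = -42 + 6*T*I**2 (p(T, I) = -42 + 6*((I*T)*I) = -42 + 6*(T*I**2) = -42 + 6*T*I**2)
(11*p(r, 0))/(-15 + 27) = (11*(-42 + 6*2*0**2))/(-15 + 27) = (11*(-42 + 6*2*0))/12 = (11*(-42 + 0))*(1/12) = (11*(-42))*(1/12) = -462*1/12 = -77/2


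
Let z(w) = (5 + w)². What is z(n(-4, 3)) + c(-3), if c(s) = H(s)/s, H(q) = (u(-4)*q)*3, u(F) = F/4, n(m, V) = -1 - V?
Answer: -2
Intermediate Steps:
u(F) = F/4 (u(F) = F*(¼) = F/4)
H(q) = -3*q (H(q) = (((¼)*(-4))*q)*3 = -q*3 = -3*q)
c(s) = -3 (c(s) = (-3*s)/s = -3)
z(n(-4, 3)) + c(-3) = (5 + (-1 - 1*3))² - 3 = (5 + (-1 - 3))² - 3 = (5 - 4)² - 3 = 1² - 3 = 1 - 3 = -2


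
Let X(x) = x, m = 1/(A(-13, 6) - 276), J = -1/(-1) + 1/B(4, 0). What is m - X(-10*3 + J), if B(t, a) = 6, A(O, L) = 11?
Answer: 45839/1590 ≈ 28.830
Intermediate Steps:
J = 7/6 (J = -1/(-1) + 1/6 = -1*(-1) + 1*(⅙) = 1 + ⅙ = 7/6 ≈ 1.1667)
m = -1/265 (m = 1/(11 - 276) = 1/(-265) = -1/265 ≈ -0.0037736)
m - X(-10*3 + J) = -1/265 - (-10*3 + 7/6) = -1/265 - (-2*15 + 7/6) = -1/265 - (-30 + 7/6) = -1/265 - 1*(-173/6) = -1/265 + 173/6 = 45839/1590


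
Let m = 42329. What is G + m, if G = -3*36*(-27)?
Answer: 45245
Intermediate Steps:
G = 2916 (G = -108*(-27) = 2916)
G + m = 2916 + 42329 = 45245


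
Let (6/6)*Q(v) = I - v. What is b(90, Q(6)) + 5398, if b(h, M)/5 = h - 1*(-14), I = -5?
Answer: 5918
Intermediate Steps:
Q(v) = -5 - v
b(h, M) = 70 + 5*h (b(h, M) = 5*(h - 1*(-14)) = 5*(h + 14) = 5*(14 + h) = 70 + 5*h)
b(90, Q(6)) + 5398 = (70 + 5*90) + 5398 = (70 + 450) + 5398 = 520 + 5398 = 5918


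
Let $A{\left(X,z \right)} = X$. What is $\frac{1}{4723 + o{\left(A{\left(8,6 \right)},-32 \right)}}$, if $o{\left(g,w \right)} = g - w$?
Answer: $\frac{1}{4763} \approx 0.00020995$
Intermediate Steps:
$\frac{1}{4723 + o{\left(A{\left(8,6 \right)},-32 \right)}} = \frac{1}{4723 + \left(8 - -32\right)} = \frac{1}{4723 + \left(8 + 32\right)} = \frac{1}{4723 + 40} = \frac{1}{4763}$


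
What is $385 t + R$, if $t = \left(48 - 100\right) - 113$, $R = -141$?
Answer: $-63666$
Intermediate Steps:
$t = -165$ ($t = \left(48 - 100\right) - 113 = -52 - 113 = -165$)
$385 t + R = 385 \left(-165\right) - 141 = -63525 - 141 = -63666$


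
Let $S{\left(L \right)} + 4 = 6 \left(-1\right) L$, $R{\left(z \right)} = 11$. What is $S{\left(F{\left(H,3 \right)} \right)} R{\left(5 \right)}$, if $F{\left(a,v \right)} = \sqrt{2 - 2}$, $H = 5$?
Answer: $-44$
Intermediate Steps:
$F{\left(a,v \right)} = 0$ ($F{\left(a,v \right)} = \sqrt{0} = 0$)
$S{\left(L \right)} = -4 - 6 L$ ($S{\left(L \right)} = -4 + 6 \left(-1\right) L = -4 - 6 L$)
$S{\left(F{\left(H,3 \right)} \right)} R{\left(5 \right)} = \left(-4 - 0\right) 11 = \left(-4 + 0\right) 11 = \left(-4\right) 11 = -44$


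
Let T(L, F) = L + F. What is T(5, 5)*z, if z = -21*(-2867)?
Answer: 602070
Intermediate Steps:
T(L, F) = F + L
z = 60207
T(5, 5)*z = (5 + 5)*60207 = 10*60207 = 602070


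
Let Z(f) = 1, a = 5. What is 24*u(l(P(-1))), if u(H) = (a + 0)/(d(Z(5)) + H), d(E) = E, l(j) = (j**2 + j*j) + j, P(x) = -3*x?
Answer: 60/11 ≈ 5.4545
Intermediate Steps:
l(j) = j + 2*j**2 (l(j) = (j**2 + j**2) + j = 2*j**2 + j = j + 2*j**2)
u(H) = 5/(1 + H) (u(H) = (5 + 0)/(1 + H) = 5/(1 + H))
24*u(l(P(-1))) = 24*(5/(1 + (-3*(-1))*(1 + 2*(-3*(-1))))) = 24*(5/(1 + 3*(1 + 2*3))) = 24*(5/(1 + 3*(1 + 6))) = 24*(5/(1 + 3*7)) = 24*(5/(1 + 21)) = 24*(5/22) = 60/11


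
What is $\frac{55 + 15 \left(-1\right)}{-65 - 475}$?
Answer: $- \frac{2}{27} \approx -0.074074$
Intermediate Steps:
$\frac{55 + 15 \left(-1\right)}{-65 - 475} = \frac{55 - 15}{-540} = 40 \left(- \frac{1}{540}\right) = - \frac{2}{27}$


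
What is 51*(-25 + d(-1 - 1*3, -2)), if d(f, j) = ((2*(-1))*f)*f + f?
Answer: -3111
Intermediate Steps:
d(f, j) = f - 2*f² (d(f, j) = (-2*f)*f + f = -2*f² + f = f - 2*f²)
51*(-25 + d(-1 - 1*3, -2)) = 51*(-25 + (-1 - 1*3)*(1 - 2*(-1 - 1*3))) = 51*(-25 + (-1 - 3)*(1 - 2*(-1 - 3))) = 51*(-25 - 4*(1 - 2*(-4))) = 51*(-25 - 4*(1 + 8)) = 51*(-25 - 4*9) = 51*(-25 - 36) = 51*(-61) = -3111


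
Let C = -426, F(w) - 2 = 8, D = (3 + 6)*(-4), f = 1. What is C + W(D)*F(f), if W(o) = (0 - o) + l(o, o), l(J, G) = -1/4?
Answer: -137/2 ≈ -68.500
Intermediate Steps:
D = -36 (D = 9*(-4) = -36)
F(w) = 10 (F(w) = 2 + 8 = 10)
l(J, G) = -1/4 (l(J, G) = -1*1/4 = -1/4)
W(o) = -1/4 - o (W(o) = (0 - o) - 1/4 = -o - 1/4 = -1/4 - o)
C + W(D)*F(f) = -426 + (-1/4 - 1*(-36))*10 = -426 + (-1/4 + 36)*10 = -426 + (143/4)*10 = -426 + 715/2 = -137/2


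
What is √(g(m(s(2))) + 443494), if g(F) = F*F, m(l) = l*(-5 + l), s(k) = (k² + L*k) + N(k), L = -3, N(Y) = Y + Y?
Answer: √443530 ≈ 665.98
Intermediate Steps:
N(Y) = 2*Y
s(k) = k² - k (s(k) = (k² - 3*k) + 2*k = k² - k)
g(F) = F²
√(g(m(s(2))) + 443494) = √(((2*(-1 + 2))*(-5 + 2*(-1 + 2)))² + 443494) = √(((2*1)*(-5 + 2*1))² + 443494) = √((2*(-5 + 2))² + 443494) = √((2*(-3))² + 443494) = √((-6)² + 443494) = √(36 + 443494) = √443530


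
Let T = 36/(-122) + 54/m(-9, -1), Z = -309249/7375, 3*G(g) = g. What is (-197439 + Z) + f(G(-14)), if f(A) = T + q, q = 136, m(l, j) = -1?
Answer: -88804977314/449875 ≈ -1.9740e+5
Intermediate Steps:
G(g) = g/3
Z = -309249/7375 ≈ -41.932
T = -3312/61 (T = 36/(-122) + 54/(-1) = 36*(-1/122) + 54*(-1) = -18/61 - 54 = -3312/61 ≈ -54.295)
f(A) = 4984/61 (f(A) = -3312/61 + 136 = 4984/61)
(-197439 + Z) + f(G(-14)) = (-197439 - 309249/7375) + 4984/61 = -1456421874/7375 + 4984/61 = -88804977314/449875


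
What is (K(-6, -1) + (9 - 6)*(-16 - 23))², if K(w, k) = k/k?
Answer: 13456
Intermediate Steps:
K(w, k) = 1
(K(-6, -1) + (9 - 6)*(-16 - 23))² = (1 + (9 - 6)*(-16 - 23))² = (1 + 3*(-39))² = (1 - 117)² = (-116)² = 13456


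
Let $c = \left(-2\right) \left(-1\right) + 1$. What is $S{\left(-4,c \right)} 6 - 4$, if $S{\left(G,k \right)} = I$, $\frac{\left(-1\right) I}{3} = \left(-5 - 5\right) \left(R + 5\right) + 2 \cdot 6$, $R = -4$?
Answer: $-40$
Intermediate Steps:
$c = 3$ ($c = 2 + 1 = 3$)
$I = -6$ ($I = - 3 \left(\left(-5 - 5\right) \left(-4 + 5\right) + 2 \cdot 6\right) = - 3 \left(\left(-10\right) 1 + 12\right) = - 3 \left(-10 + 12\right) = \left(-3\right) 2 = -6$)
$S{\left(G,k \right)} = -6$
$S{\left(-4,c \right)} 6 - 4 = \left(-6\right) 6 - 4 = -36 - 4 = -40$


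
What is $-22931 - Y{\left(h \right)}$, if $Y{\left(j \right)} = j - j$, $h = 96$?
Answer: $-22931$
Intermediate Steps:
$Y{\left(j \right)} = 0$
$-22931 - Y{\left(h \right)} = -22931 - 0 = -22931 + 0 = -22931$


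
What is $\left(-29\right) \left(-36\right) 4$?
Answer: $4176$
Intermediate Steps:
$\left(-29\right) \left(-36\right) 4 = 1044 \cdot 4 = 4176$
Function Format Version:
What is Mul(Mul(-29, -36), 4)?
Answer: 4176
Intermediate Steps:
Mul(Mul(-29, -36), 4) = Mul(1044, 4) = 4176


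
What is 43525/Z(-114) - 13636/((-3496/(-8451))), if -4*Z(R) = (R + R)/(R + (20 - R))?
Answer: -46385377/2622 ≈ -17691.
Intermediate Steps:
Z(R) = -R/40 (Z(R) = -(R + R)/(4*(R + (20 - R))) = -2*R/(4*20) = -R/40)
43525/Z(-114) - 13636/((-3496/(-8451))) = 43525/((-1/40*(-114))) - 13636/((-3496/(-8451))) = 43525/(57/20) - 13636/((-3496*(-1/8451))) = 43525*(20/57) - 13636/3496/8451 = 870500/57 - 13636*8451/3496 = 870500/57 - 28809459/874 = -46385377/2622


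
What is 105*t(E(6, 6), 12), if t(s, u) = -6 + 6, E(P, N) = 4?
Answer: 0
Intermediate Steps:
t(s, u) = 0
105*t(E(6, 6), 12) = 105*0 = 0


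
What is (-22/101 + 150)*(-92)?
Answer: -1391776/101 ≈ -13780.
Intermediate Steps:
(-22/101 + 150)*(-92) = (15128/101)*(-92) = -1391776/101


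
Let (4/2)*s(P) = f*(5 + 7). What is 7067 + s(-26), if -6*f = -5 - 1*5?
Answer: 7077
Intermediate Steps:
f = 5/3 (f = -(-5 - 1*5)/6 = -(-5 - 5)/6 = -⅙*(-10) = 5/3 ≈ 1.6667)
s(P) = 10 (s(P) = (5*(5 + 7)/3)/2 = ((5/3)*12)/2 = (½)*20 = 10)
7067 + s(-26) = 7067 + 10 = 7077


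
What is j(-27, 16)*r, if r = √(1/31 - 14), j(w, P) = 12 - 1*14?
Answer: -2*I*√13423/31 ≈ -7.4747*I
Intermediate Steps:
j(w, P) = -2 (j(w, P) = 12 - 14 = -2)
r = I*√13423/31 (r = √(1/31 - 14) = √(-433/31) = I*√13423/31 ≈ 3.7373*I)
j(-27, 16)*r = -2*I*√13423/31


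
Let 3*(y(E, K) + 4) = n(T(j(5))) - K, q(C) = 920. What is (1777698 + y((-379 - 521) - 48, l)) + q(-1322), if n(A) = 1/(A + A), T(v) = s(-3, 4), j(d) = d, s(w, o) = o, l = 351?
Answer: 42683929/24 ≈ 1.7785e+6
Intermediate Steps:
T(v) = 4
n(A) = 1/(2*A)
y(E, K) = -95/24 - K/3 (y(E, K) = -4 + ((½)/4 - K)/3 = -4 + ((½)*(¼) - K)/3 = -4 + (⅛ - K)/3 = -4 + (1/24 - K/3) = -95/24 - K/3)
(1777698 + y((-379 - 521) - 48, l)) + q(-1322) = (1777698 + (-95/24 - ⅓*351)) + 920 = (1777698 + (-95/24 - 117)) + 920 = (1777698 - 2903/24) + 920 = 42661849/24 + 920 = 42683929/24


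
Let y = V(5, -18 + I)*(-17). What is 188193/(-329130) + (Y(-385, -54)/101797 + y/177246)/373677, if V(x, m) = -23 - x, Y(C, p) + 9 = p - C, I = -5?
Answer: -23497274137699426853/41094291757059766530 ≈ -0.57179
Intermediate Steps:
Y(C, p) = -9 + p - C (Y(C, p) = -9 + (p - C) = -9 + p - C)
y = 476 (y = (-23 - 1*5)*(-17) = (-23 - 5)*(-17) = -28*(-17) = 476)
188193/(-329130) + (Y(-385, -54)/101797 + y/177246)/373677 = 188193/(-329130) + ((-9 - 54 - 1*(-385))/101797 + 476/177246)/373677 = 188193*(-1/329130) + ((-9 - 54 + 385)*(1/101797) + 476*(1/177246))*(1/373677) = -62731/109710 + (322*(1/101797) + 238/88623)*(1/373677) = -62731/109710 + (322/101797 + 238/88623)*(1/373677) = -62731/109710 + (52764292/9021555531)*(1/373677) = -62731/109710 + 52764292/3371147806157487 = -23497274137699426853/41094291757059766530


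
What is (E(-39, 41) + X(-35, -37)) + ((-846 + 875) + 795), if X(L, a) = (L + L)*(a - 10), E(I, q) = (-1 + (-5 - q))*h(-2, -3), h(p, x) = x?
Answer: 4255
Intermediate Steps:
E(I, q) = 18 + 3*q (E(I, q) = (-1 + (-5 - q))*(-3) = (-6 - q)*(-3) = 18 + 3*q)
X(L, a) = 2*L*(-10 + a) (X(L, a) = (2*L)*(-10 + a) = 2*L*(-10 + a))
(E(-39, 41) + X(-35, -37)) + ((-846 + 875) + 795) = ((18 + 3*41) + 2*(-35)*(-10 - 37)) + ((-846 + 875) + 795) = ((18 + 123) + 2*(-35)*(-47)) + (29 + 795) = (141 + 3290) + 824 = 3431 + 824 = 4255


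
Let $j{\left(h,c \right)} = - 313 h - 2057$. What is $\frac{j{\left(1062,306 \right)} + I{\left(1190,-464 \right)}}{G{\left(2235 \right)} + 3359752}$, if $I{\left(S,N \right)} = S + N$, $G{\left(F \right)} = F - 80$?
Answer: $- \frac{333737}{3361907} \approx -0.09927$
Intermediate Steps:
$G{\left(F \right)} = -80 + F$
$j{\left(h,c \right)} = -2057 - 313 h$
$I{\left(S,N \right)} = N + S$
$\frac{j{\left(1062,306 \right)} + I{\left(1190,-464 \right)}}{G{\left(2235 \right)} + 3359752} = \frac{\left(-2057 - 332406\right) + \left(-464 + 1190\right)}{\left(-80 + 2235\right) + 3359752} = \frac{\left(-2057 - 332406\right) + 726}{2155 + 3359752} = \frac{-334463 + 726}{3361907} = \left(-333737\right) \frac{1}{3361907} = - \frac{333737}{3361907}$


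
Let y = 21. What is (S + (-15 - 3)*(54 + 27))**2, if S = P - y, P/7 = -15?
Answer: 2509056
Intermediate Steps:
P = -105 (P = 7*(-15) = -105)
S = -126 (S = -105 - 1*21 = -105 - 21 = -126)
(S + (-15 - 3)*(54 + 27))**2 = (-126 + (-15 - 3)*(54 + 27))**2 = (-126 - 18*81)**2 = (-126 - 1458)**2 = (-1584)**2 = 2509056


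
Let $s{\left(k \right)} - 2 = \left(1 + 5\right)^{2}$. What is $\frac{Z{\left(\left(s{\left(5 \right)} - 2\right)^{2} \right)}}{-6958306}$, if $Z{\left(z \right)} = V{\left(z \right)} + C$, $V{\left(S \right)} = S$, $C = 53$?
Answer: $- \frac{1349}{6958306} \approx -0.00019387$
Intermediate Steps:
$s{\left(k \right)} = 38$ ($s{\left(k \right)} = 2 + \left(1 + 5\right)^{2} = 2 + 6^{2} = 2 + 36 = 38$)
$Z{\left(z \right)} = 53 + z$ ($Z{\left(z \right)} = z + 53 = 53 + z$)
$\frac{Z{\left(\left(s{\left(5 \right)} - 2\right)^{2} \right)}}{-6958306} = \frac{53 + \left(38 - 2\right)^{2}}{-6958306} = \left(53 + 36^{2}\right) \left(- \frac{1}{6958306}\right) = \left(53 + 1296\right) \left(- \frac{1}{6958306}\right) = 1349 \left(- \frac{1}{6958306}\right) = - \frac{1349}{6958306}$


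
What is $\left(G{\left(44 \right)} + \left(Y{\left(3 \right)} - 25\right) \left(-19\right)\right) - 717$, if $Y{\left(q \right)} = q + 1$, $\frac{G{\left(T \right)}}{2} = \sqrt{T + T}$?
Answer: $-318 + 4 \sqrt{22} \approx -299.24$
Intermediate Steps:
$G{\left(T \right)} = 2 \sqrt{2} \sqrt{T}$ ($G{\left(T \right)} = 2 \sqrt{T + T} = 2 \sqrt{2 T} = 2 \sqrt{2} \sqrt{T}$)
$Y{\left(q \right)} = 1 + q$
$\left(G{\left(44 \right)} + \left(Y{\left(3 \right)} - 25\right) \left(-19\right)\right) - 717 = \left(2 \sqrt{2} \sqrt{44} + \left(\left(1 + 3\right) - 25\right) \left(-19\right)\right) - 717 = \left(2 \sqrt{2} \cdot 2 \sqrt{11} + \left(4 - 25\right) \left(-19\right)\right) - 717 = \left(4 \sqrt{22} - -399\right) - 717 = \left(4 \sqrt{22} + 399\right) - 717 = \left(399 + 4 \sqrt{22}\right) - 717 = -318 + 4 \sqrt{22}$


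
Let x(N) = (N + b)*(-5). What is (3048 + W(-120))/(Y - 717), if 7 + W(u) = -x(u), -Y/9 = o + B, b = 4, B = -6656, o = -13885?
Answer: 2461/184152 ≈ 0.013364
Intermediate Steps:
x(N) = -20 - 5*N (x(N) = (N + 4)*(-5) = (4 + N)*(-5) = -20 - 5*N)
Y = 184869 (Y = -9*(-13885 - 6656) = -9*(-20541) = 184869)
W(u) = 13 + 5*u (W(u) = -7 - (-20 - 5*u) = -7 + (20 + 5*u) = 13 + 5*u)
(3048 + W(-120))/(Y - 717) = (3048 + (13 + 5*(-120)))/(184869 - 717) = (3048 + (13 - 600))/184152 = (3048 - 587)*(1/184152) = 2461*(1/184152) = 2461/184152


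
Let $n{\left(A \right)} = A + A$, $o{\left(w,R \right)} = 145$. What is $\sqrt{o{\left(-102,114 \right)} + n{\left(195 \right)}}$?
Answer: $\sqrt{535} \approx 23.13$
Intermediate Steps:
$n{\left(A \right)} = 2 A$
$\sqrt{o{\left(-102,114 \right)} + n{\left(195 \right)}} = \sqrt{145 + 2 \cdot 195} = \sqrt{145 + 390} = \sqrt{535}$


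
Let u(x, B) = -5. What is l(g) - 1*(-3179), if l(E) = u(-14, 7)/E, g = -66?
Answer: 209819/66 ≈ 3179.1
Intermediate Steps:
l(E) = -5/E
l(g) - 1*(-3179) = -5/(-66) - 1*(-3179) = -5*(-1/66) + 3179 = 5/66 + 3179 = 209819/66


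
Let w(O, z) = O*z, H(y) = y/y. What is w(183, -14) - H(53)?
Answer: -2563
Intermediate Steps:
H(y) = 1
w(183, -14) - H(53) = 183*(-14) - 1*1 = -2562 - 1 = -2563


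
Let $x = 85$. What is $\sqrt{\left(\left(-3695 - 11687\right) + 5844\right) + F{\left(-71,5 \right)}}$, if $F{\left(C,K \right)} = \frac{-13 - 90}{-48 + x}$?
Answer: $\frac{i \sqrt{13061333}}{37} \approx 97.677 i$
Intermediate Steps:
$F{\left(C,K \right)} = - \frac{103}{37}$ ($F{\left(C,K \right)} = \frac{-13 - 90}{-48 + 85} = - \frac{103}{37}$)
$\sqrt{\left(\left(-3695 - 11687\right) + 5844\right) + F{\left(-71,5 \right)}} = \sqrt{\left(\left(-3695 - 11687\right) + 5844\right) - \frac{103}{37}} = \sqrt{\left(-15382 + 5844\right) - \frac{103}{37}} = \sqrt{-9538 - \frac{103}{37}} = \sqrt{- \frac{353009}{37}} = \frac{i \sqrt{13061333}}{37}$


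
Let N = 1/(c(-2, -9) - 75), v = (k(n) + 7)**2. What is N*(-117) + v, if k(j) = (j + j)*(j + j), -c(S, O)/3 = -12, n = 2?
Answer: 532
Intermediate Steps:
c(S, O) = 36 (c(S, O) = -3*(-12) = 36)
k(j) = 4*j**2 (k(j) = (2*j)*(2*j) = 4*j**2)
v = 529 (v = (4*2**2 + 7)**2 = (4*4 + 7)**2 = (16 + 7)**2 = 23**2 = 529)
N = -1/39 (N = 1/(36 - 75) = 1/(-39) = -1/39 ≈ -0.025641)
N*(-117) + v = -1/39*(-117) + 529 = 3 + 529 = 532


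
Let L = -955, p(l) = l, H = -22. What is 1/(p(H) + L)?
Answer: -1/977 ≈ -0.0010235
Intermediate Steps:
1/(p(H) + L) = 1/(-22 - 955) = 1/(-977) = -1/977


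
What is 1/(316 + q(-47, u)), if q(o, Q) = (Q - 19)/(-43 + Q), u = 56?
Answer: 13/4145 ≈ 0.0031363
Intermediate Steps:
q(o, Q) = (-19 + Q)/(-43 + Q)
1/(316 + q(-47, u)) = 1/(316 + (-19 + 56)/(-43 + 56)) = 1/(316 + 37/13) = 1/(4145/13) = 13/4145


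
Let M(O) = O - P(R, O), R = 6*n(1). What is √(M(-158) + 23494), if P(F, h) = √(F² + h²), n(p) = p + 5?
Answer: √(23336 - 2*√6565) ≈ 152.23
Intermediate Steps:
n(p) = 5 + p
R = 36 (R = 6*(5 + 1) = 6*6 = 36)
M(O) = O - √(1296 + O²) (M(O) = O - √(36² + O²) = O - √(1296 + O²))
√(M(-158) + 23494) = √((-158 - √(1296 + (-158)²)) + 23494) = √((-158 - √(1296 + 24964)) + 23494) = √((-158 - √26260) + 23494) = √((-158 - 2*√6565) + 23494) = √(23336 - 2*√6565)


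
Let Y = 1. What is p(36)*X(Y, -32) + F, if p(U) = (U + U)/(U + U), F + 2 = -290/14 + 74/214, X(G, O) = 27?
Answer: 3469/749 ≈ 4.6315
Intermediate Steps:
F = -16754/749 (F = -2 + (-290/14 + 74/214) = -2 + (-290*1/14 + 74*(1/214)) = -2 + (-145/7 + 37/107) = -2 - 15256/749 = -16754/749 ≈ -22.368)
p(U) = 1 (p(U) = (2*U)/((2*U)) = (2*U)*(1/(2*U)) = 1)
p(36)*X(Y, -32) + F = 1*27 - 16754/749 = 27 - 16754/749 = 3469/749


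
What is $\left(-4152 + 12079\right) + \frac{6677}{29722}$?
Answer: $\frac{21419361}{2702} \approx 7927.2$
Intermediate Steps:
$\left(-4152 + 12079\right) + \frac{6677}{29722} = 7927 + 6677 \cdot \frac{1}{29722} = 7927 + \frac{607}{2702} = \frac{21419361}{2702}$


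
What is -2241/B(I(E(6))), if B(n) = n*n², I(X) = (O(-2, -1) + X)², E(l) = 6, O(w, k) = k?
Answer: -2241/15625 ≈ -0.14342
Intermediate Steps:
I(X) = (-1 + X)²
B(n) = n³
-2241/B(I(E(6))) = -2241/(-1 + 6)⁶ = -2241/((5²)³) = -2241/(25³) = -2241/15625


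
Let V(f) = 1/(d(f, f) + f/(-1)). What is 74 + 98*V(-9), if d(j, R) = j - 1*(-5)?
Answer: 468/5 ≈ 93.600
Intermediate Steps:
d(j, R) = 5 + j (d(j, R) = j + 5 = 5 + j)
V(f) = ⅕ (V(f) = 1/((5 + f) + f/(-1)) = 1/((5 + f) + f*(-1)) = 1/((5 + f) - f) = 1/5 = ⅕)
74 + 98*V(-9) = 74 + 98*(⅕) = 74 + 98/5 = 468/5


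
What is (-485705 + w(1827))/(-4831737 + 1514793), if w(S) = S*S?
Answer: -178264/207309 ≈ -0.85989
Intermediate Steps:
w(S) = S²
(-485705 + w(1827))/(-4831737 + 1514793) = (-485705 + 1827²)/(-4831737 + 1514793) = (-485705 + 3337929)/(-3316944) = 2852224*(-1/3316944) = -178264/207309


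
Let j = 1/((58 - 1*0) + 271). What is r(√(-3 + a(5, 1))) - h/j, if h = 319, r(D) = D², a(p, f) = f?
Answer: -104953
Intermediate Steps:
j = 1/329 (j = 1/((58 + 0) + 271) = 1/(58 + 271) = 1/329 ≈ 0.0030395)
r(√(-3 + a(5, 1))) - h/j = (√(-3 + 1))² - 319/1/329 = (√(-2))² - 319*329 = (I*√2)² - 1*104951 = -2 - 104951 = -104953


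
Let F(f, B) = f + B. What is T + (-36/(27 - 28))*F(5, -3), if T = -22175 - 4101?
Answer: -26204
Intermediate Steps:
F(f, B) = B + f
T = -26276
T + (-36/(27 - 28))*F(5, -3) = -26276 + (-36/(27 - 28))*(-3 + 5) = -26276 + (-36/(-1))*2 = -26276 - 1*(-36)*2 = -26276 + 36*2 = -26276 + 72 = -26204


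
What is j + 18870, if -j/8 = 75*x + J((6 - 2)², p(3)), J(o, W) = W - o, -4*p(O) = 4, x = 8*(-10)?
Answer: 67006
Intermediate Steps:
x = -80
p(O) = -1 (p(O) = -¼*4 = -1)
j = 48136 (j = -8*(75*(-80) + (-1 - (6 - 2)²)) = -8*(-6000 + (-1 - 1*4²)) = -8*(-6000 + (-1 - 1*16)) = -8*(-6000 + (-1 - 16)) = -8*(-6000 - 17) = -8*(-6017) = 48136)
j + 18870 = 48136 + 18870 = 67006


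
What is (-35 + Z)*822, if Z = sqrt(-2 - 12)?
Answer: -28770 + 822*I*sqrt(14) ≈ -28770.0 + 3075.6*I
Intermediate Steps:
Z = I*sqrt(14) (Z = sqrt(-14) = I*sqrt(14) ≈ 3.7417*I)
(-35 + Z)*822 = (-35 + I*sqrt(14))*822 = -28770 + 822*I*sqrt(14)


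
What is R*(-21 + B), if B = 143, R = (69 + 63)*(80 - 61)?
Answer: 305976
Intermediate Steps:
R = 2508 (R = 132*19 = 2508)
R*(-21 + B) = 2508*(-21 + 143) = 2508*122 = 305976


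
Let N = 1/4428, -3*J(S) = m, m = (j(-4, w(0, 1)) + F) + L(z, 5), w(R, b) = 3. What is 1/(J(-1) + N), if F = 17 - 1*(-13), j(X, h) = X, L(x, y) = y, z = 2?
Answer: -4428/45755 ≈ -0.096776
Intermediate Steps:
F = 30 (F = 17 + 13 = 30)
m = 31 (m = (-4 + 30) + 5 = 26 + 5 = 31)
J(S) = -31/3 (J(S) = -1/3*31 = -31/3)
N = 1/4428 ≈ 0.00022584
1/(J(-1) + N) = 1/(-31/3 + 1/4428) = 1/(-45755/4428) = -4428/45755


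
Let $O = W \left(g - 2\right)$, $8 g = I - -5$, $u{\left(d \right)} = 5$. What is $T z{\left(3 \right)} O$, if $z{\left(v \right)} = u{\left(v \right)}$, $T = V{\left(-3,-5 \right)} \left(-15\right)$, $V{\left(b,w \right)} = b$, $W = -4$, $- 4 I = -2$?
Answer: $\frac{4725}{4} \approx 1181.3$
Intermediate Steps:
$I = \frac{1}{2}$ ($I = \left(- \frac{1}{4}\right) \left(-2\right) = \frac{1}{2} \approx 0.5$)
$g = \frac{11}{16}$ ($g = \frac{\frac{1}{2} - -5}{8} = \frac{\frac{1}{2} + 5}{8} = \frac{1}{8} \cdot \frac{11}{2} = \frac{11}{16} \approx 0.6875$)
$T = 45$ ($T = \left(-3\right) \left(-15\right) = 45$)
$z{\left(v \right)} = 5$
$O = \frac{21}{4}$ ($O = - 4 \left(\frac{11}{16} - 2\right) = \left(-4\right) \left(- \frac{21}{16}\right) = \frac{21}{4} \approx 5.25$)
$T z{\left(3 \right)} O = 45 \cdot 5 \cdot \frac{21}{4} = 225 \cdot \frac{21}{4} = \frac{4725}{4}$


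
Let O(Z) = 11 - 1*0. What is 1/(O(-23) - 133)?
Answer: -1/122 ≈ -0.0081967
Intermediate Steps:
O(Z) = 11 (O(Z) = 11 + 0 = 11)
1/(O(-23) - 133) = 1/(11 - 133) = 1/(-122) = -1/122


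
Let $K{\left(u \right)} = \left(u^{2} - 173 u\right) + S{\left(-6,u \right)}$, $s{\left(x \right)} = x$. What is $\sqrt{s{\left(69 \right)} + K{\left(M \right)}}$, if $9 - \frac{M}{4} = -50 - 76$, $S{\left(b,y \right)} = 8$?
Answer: $\sqrt{198257} \approx 445.26$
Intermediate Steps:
$M = 540$ ($M = 36 - 4 \left(-50 - 76\right) = 36 - -504 = 36 + 504 = 540$)
$K{\left(u \right)} = 8 + u^{2} - 173 u$ ($K{\left(u \right)} = \left(u^{2} - 173 u\right) + 8 = 8 + u^{2} - 173 u$)
$\sqrt{s{\left(69 \right)} + K{\left(M \right)}} = \sqrt{69 + \left(8 + 540^{2} - 93420\right)} = \sqrt{69 + \left(8 + 291600 - 93420\right)} = \sqrt{69 + 198188} = \sqrt{198257}$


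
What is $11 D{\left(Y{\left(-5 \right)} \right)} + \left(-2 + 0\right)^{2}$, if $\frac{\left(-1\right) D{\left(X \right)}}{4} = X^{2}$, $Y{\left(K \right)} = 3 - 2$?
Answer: $-40$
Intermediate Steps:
$Y{\left(K \right)} = 1$ ($Y{\left(K \right)} = 3 - 2 = 1$)
$D{\left(X \right)} = - 4 X^{2}$
$11 D{\left(Y{\left(-5 \right)} \right)} + \left(-2 + 0\right)^{2} = 11 \left(- 4 \cdot 1^{2}\right) + \left(-2 + 0\right)^{2} = 11 \left(\left(-4\right) 1\right) + \left(-2\right)^{2} = 11 \left(-4\right) + 4 = -44 + 4 = -40$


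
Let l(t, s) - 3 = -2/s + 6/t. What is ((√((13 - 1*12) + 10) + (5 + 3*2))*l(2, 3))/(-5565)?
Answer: -176/16695 - 16*√11/16695 ≈ -0.013721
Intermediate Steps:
l(t, s) = 3 - 2/s + 6/t (l(t, s) = 3 + (-2/s + 6/t) = 3 - 2/s + 6/t)
((√((13 - 1*12) + 10) + (5 + 3*2))*l(2, 3))/(-5565) = ((√((13 - 1*12) + 10) + (5 + 3*2))*(3 - 2/3 + 6/2))/(-5565) = ((√((13 - 12) + 10) + (5 + 6))*(3 - 2*⅓ + 6*(½)))*(-1/5565) = ((√(1 + 10) + 11)*(3 - ⅔ + 3))*(-1/5565) = ((√11 + 11)*(16/3))*(-1/5565) = ((11 + √11)*(16/3))*(-1/5565) = (176/3 + 16*√11/3)*(-1/5565) = -176/16695 - 16*√11/16695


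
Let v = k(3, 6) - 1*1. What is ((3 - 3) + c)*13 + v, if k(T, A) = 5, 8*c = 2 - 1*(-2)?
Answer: 21/2 ≈ 10.500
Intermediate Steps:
c = 1/2 (c = (2 - 1*(-2))/8 = (2 + 2)/8 = (1/8)*4 = 1/2 ≈ 0.50000)
v = 4 (v = 5 - 1*1 = 5 - 1 = 4)
((3 - 3) + c)*13 + v = ((3 - 3) + 1/2)*13 + 4 = (0 + 1/2)*13 + 4 = (1/2)*13 + 4 = 13/2 + 4 = 21/2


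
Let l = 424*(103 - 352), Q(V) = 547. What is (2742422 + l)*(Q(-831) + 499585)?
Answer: 1318771063672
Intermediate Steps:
l = -105576 (l = 424*(-249) = -105576)
(2742422 + l)*(Q(-831) + 499585) = (2742422 - 105576)*(547 + 499585) = 2636846*500132 = 1318771063672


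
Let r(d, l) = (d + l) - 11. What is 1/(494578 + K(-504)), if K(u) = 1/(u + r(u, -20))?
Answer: 1039/513866541 ≈ 2.0219e-6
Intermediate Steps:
r(d, l) = -11 + d + l
K(u) = 1/(-31 + 2*u) (K(u) = 1/(u + (-11 + u - 20)) = 1/(u + (-31 + u)) = 1/(-31 + 2*u))
1/(494578 + K(-504)) = 1/(494578 + 1/(-31 + 2*(-504))) = 1/(494578 + 1/(-31 - 1008)) = 1/(494578 + 1/(-1039)) = 1/(494578 - 1/1039) = 1/(513866541/1039) = 1039/513866541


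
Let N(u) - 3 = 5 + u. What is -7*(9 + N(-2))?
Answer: -105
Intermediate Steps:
N(u) = 8 + u (N(u) = 3 + (5 + u) = 8 + u)
-7*(9 + N(-2)) = -7*(9 + (8 - 2)) = -7*(9 + 6) = -7*15 = -105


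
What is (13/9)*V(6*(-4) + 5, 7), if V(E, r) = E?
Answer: -247/9 ≈ -27.444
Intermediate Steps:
(13/9)*V(6*(-4) + 5, 7) = (13/9)*(6*(-4) + 5) = (13*(⅑))*(-24 + 5) = (13/9)*(-19) = -247/9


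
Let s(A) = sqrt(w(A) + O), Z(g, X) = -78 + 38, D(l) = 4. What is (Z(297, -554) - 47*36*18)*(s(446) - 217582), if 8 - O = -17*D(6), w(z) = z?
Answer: 6635380672 - 91488*sqrt(58) ≈ 6.6347e+9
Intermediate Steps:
O = 76 (O = 8 - (-17)*4 = 8 - 1*(-68) = 8 + 68 = 76)
Z(g, X) = -40
s(A) = sqrt(76 + A) (s(A) = sqrt(A + 76) = sqrt(76 + A))
(Z(297, -554) - 47*36*18)*(s(446) - 217582) = (-40 - 47*36*18)*(sqrt(76 + 446) - 217582) = (-40 - 1692*18)*(sqrt(522) - 217582) = (-40 - 30456)*(3*sqrt(58) - 217582) = -30496*(-217582 + 3*sqrt(58)) = 6635380672 - 91488*sqrt(58)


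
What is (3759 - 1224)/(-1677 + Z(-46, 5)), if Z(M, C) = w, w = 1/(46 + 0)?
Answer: -116610/77141 ≈ -1.5116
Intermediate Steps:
w = 1/46 ≈ 0.021739
Z(M, C) = 1/46
(3759 - 1224)/(-1677 + Z(-46, 5)) = (3759 - 1224)/(-1677 + 1/46) = 2535/(-77141/46) = 2535*(-46/77141) = -116610/77141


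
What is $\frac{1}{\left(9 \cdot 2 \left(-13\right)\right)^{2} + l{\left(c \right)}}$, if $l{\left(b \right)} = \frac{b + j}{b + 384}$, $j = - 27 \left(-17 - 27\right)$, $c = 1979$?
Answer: $\frac{2363}{129391595} \approx 1.8262 \cdot 10^{-5}$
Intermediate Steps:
$j = 1188$ ($j = - 27 \left(-17 - 27\right) = \left(-27\right) \left(-44\right) = 1188$)
$l{\left(b \right)} = \frac{1188 + b}{384 + b}$ ($l{\left(b \right)} = \frac{b + 1188}{b + 384} = \frac{1188 + b}{384 + b}$)
$\frac{1}{\left(9 \cdot 2 \left(-13\right)\right)^{2} + l{\left(c \right)}} = \frac{1}{\left(9 \cdot 2 \left(-13\right)\right)^{2} + \frac{1188 + 1979}{384 + 1979}} = \frac{1}{\left(18 \left(-13\right)\right)^{2} + \frac{1}{2363} \cdot 3167} = \frac{1}{\left(-234\right)^{2} + \frac{1}{2363} \cdot 3167} = \frac{1}{54756 + \frac{3167}{2363}} = \frac{1}{\frac{129391595}{2363}} = \frac{2363}{129391595}$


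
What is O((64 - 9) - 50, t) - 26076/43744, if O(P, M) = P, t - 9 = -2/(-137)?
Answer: 48161/10936 ≈ 4.4039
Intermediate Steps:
t = 1235/137 (t = 9 - 2/(-137) = 9 - 2*(-1/137) = 9 + 2/137 = 1235/137 ≈ 9.0146)
O((64 - 9) - 50, t) - 26076/43744 = ((64 - 9) - 50) - 26076/43744 = (55 - 50) - 26076/43744 = 5 - 1*6519/10936 = 5 - 6519/10936 = 48161/10936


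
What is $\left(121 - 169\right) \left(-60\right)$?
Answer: $2880$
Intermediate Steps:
$\left(121 - 169\right) \left(-60\right) = \left(-48\right) \left(-60\right) = 2880$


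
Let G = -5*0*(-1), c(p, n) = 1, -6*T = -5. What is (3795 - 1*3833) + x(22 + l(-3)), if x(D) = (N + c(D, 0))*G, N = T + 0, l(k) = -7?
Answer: -38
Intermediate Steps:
T = ⅚ (T = -⅙*(-5) = ⅚ ≈ 0.83333)
N = ⅚ (N = ⅚ + 0 = ⅚ ≈ 0.83333)
G = 0 (G = 0*(-1) = 0)
x(D) = 0 (x(D) = (⅚ + 1)*0 = (11/6)*0 = 0)
(3795 - 1*3833) + x(22 + l(-3)) = (3795 - 1*3833) + 0 = (3795 - 3833) + 0 = -38 + 0 = -38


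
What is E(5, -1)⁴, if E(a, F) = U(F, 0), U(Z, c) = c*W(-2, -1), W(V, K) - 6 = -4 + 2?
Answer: 0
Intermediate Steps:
W(V, K) = 4 (W(V, K) = 6 + (-4 + 2) = 6 - 2 = 4)
U(Z, c) = 4*c (U(Z, c) = c*4 = 4*c)
E(a, F) = 0 (E(a, F) = 4*0 = 0)
E(5, -1)⁴ = 0⁴ = 0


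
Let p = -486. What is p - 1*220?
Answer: -706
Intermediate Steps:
p - 1*220 = -486 - 1*220 = -486 - 220 = -706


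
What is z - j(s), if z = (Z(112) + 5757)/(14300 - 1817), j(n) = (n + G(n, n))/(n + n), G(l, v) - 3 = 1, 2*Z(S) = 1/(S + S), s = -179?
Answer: -27668077/1001036736 ≈ -0.027639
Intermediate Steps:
Z(S) = 1/(4*S) (Z(S) = 1/(2*(S + S)) = 1/(2*((2*S))) = (1/(2*S))/2 = 1/(4*S))
G(l, v) = 4 (G(l, v) = 3 + 1 = 4)
j(n) = (4 + n)/(2*n) (j(n) = (n + 4)/(n + n) = (4 + n)/((2*n)) = (4 + n)*(1/(2*n)) = (4 + n)/(2*n))
z = 2579137/5592384 (z = ((¼)/112 + 5757)/(14300 - 1817) = ((¼)*(1/112) + 5757)/12483 = (1/448 + 5757)*(1/12483) = (2579137/448)*(1/12483) = 2579137/5592384 ≈ 0.46119)
z - j(s) = 2579137/5592384 - (4 - 179)/(2*(-179)) = 2579137/5592384 - (-1)*(-175)/(2*179) = 2579137/5592384 - 1*175/358 = 2579137/5592384 - 175/358 = -27668077/1001036736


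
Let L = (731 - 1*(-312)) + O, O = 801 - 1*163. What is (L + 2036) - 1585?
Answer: 2132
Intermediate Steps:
O = 638 (O = 801 - 163 = 638)
L = 1681 (L = (731 - 1*(-312)) + 638 = (731 + 312) + 638 = 1043 + 638 = 1681)
(L + 2036) - 1585 = (1681 + 2036) - 1585 = 3717 - 1585 = 2132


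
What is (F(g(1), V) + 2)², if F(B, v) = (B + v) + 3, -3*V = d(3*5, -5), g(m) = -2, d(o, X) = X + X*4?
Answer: 1156/9 ≈ 128.44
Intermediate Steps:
d(o, X) = 5*X (d(o, X) = X + 4*X = 5*X)
V = 25/3 (V = -5*(-5)/3 = -⅓*(-25) = 25/3 ≈ 8.3333)
F(B, v) = 3 + B + v
(F(g(1), V) + 2)² = ((3 - 2 + 25/3) + 2)² = (28/3 + 2)² = (34/3)² = 1156/9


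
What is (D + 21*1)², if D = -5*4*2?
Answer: 361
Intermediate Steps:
D = -40 (D = -20*2 = -40)
(D + 21*1)² = (-40 + 21*1)² = (-40 + 21)² = (-19)² = 361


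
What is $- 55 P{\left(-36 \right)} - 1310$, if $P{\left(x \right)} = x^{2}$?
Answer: $-72590$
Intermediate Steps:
$- 55 P{\left(-36 \right)} - 1310 = - 55 \left(-36\right)^{2} - 1310 = \left(-55\right) 1296 - 1310 = -71280 - 1310 = -72590$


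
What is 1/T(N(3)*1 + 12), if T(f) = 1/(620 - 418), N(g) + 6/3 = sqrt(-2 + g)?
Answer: 202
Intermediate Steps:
N(g) = -2 + sqrt(-2 + g)
T(f) = 1/202
1/T(N(3)*1 + 12) = 1/(1/202) = 202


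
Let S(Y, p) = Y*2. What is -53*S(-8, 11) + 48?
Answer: 896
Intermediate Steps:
S(Y, p) = 2*Y
-53*S(-8, 11) + 48 = -106*(-8) + 48 = -53*(-16) + 48 = 848 + 48 = 896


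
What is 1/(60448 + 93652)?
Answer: 1/154100 ≈ 6.4893e-6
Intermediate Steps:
1/(60448 + 93652) = 1/154100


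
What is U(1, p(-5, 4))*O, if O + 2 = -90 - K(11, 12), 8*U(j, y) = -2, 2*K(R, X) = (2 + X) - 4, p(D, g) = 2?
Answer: 97/4 ≈ 24.250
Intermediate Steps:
K(R, X) = -1 + X/2 (K(R, X) = ((2 + X) - 4)/2 = (-2 + X)/2 = -1 + X/2)
U(j, y) = -¼ (U(j, y) = (⅛)*(-2) = -¼)
O = -97 (O = -2 + (-90 - (-1 + (½)*12)) = -2 + (-90 - (-1 + 6)) = -2 + (-90 - 1*5) = -2 + (-90 - 5) = -2 - 95 = -97)
U(1, p(-5, 4))*O = -¼*(-97) = 97/4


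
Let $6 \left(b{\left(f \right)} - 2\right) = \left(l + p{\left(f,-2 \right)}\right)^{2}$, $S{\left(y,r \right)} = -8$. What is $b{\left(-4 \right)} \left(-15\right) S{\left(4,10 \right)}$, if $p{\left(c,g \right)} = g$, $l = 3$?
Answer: $260$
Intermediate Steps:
$b{\left(f \right)} = \frac{13}{6}$ ($b{\left(f \right)} = 2 + \frac{\left(3 - 2\right)^{2}}{6} = 2 + \frac{1^{2}}{6} = 2 + \frac{1}{6} \cdot 1 = 2 + \frac{1}{6} = \frac{13}{6}$)
$b{\left(-4 \right)} \left(-15\right) S{\left(4,10 \right)} = \frac{13}{6} \left(-15\right) \left(-8\right) = \left(- \frac{65}{2}\right) \left(-8\right) = 260$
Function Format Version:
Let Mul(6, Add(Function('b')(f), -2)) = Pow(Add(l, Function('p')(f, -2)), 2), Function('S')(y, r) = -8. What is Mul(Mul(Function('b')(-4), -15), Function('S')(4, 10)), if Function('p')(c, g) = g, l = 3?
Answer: 260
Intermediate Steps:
Function('b')(f) = Rational(13, 6) (Function('b')(f) = Add(2, Mul(Rational(1, 6), Pow(Add(3, -2), 2))) = Add(2, Mul(Rational(1, 6), Pow(1, 2))) = Add(2, Mul(Rational(1, 6), 1)) = Add(2, Rational(1, 6)) = Rational(13, 6))
Mul(Mul(Function('b')(-4), -15), Function('S')(4, 10)) = Mul(Mul(Rational(13, 6), -15), -8) = Mul(Rational(-65, 2), -8) = 260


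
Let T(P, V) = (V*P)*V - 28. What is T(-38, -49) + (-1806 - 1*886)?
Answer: -93958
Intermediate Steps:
T(P, V) = -28 + P*V² (T(P, V) = (P*V)*V - 28 = P*V² - 28 = -28 + P*V²)
T(-38, -49) + (-1806 - 1*886) = (-28 - 38*(-49)²) + (-1806 - 1*886) = (-28 - 38*2401) + (-1806 - 886) = (-28 - 91238) - 2692 = -91266 - 2692 = -93958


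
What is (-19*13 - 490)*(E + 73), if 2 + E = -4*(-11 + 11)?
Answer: -52327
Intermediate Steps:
E = -2 (E = -2 - 4*(-11 + 11) = -2 - 4*0 = -2 + 0 = -2)
(-19*13 - 490)*(E + 73) = (-19*13 - 490)*(-2 + 73) = (-247 - 490)*71 = -737*71 = -52327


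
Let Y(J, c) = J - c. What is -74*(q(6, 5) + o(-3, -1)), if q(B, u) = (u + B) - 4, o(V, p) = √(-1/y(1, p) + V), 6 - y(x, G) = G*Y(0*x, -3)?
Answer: -518 - 148*I*√7/3 ≈ -518.0 - 130.52*I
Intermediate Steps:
y(x, G) = 6 - 3*G (y(x, G) = 6 - G*(0*x - 1*(-3)) = 6 - G*(0 + 3) = 6 - G*3 = 6 - 3*G)
o(V, p) = √(V - 1/(6 - 3*p)) (o(V, p) = √(-1/(6 - 3*p) + V) = √(V - 1/(6 - 3*p)))
q(B, u) = -4 + B + u (q(B, u) = (B + u) - 4 = -4 + B + u)
-74*(q(6, 5) + o(-3, -1)) = -74*((-4 + 6 + 5) + √3*√(1/(-2 - 1) + 3*(-3))/3) = -74*(7 + √3*√(1/(-3) - 9)/3) = -74*(7 + √3*√(-⅓ - 9)/3) = -74*(7 + √3*√(-28/3)/3) = -74*(7 + √3*(2*I*√21/3)/3) = -74*(7 + 2*I*√7/3) = -518 - 148*I*√7/3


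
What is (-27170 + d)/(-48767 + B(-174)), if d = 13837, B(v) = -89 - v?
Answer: 13333/48682 ≈ 0.27388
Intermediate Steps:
(-27170 + d)/(-48767 + B(-174)) = (-27170 + 13837)/(-48767 + (-89 - 1*(-174))) = -13333/(-48767 + (-89 + 174)) = -13333/(-48767 + 85) = -13333/(-48682) = -13333*(-1/48682) = 13333/48682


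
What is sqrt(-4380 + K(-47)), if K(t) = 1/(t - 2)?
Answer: I*sqrt(214621)/7 ≈ 66.182*I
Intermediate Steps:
K(t) = 1/(-2 + t)
sqrt(-4380 + K(-47)) = sqrt(-4380 + 1/(-2 - 47)) = sqrt(-4380 + 1/(-49)) = sqrt(-4380 - 1/49) = sqrt(-214621/49) = I*sqrt(214621)/7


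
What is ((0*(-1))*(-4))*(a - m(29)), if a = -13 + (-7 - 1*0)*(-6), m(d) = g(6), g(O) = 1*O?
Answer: 0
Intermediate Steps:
g(O) = O
m(d) = 6
a = 29 (a = -13 + (-7 + 0)*(-6) = -13 - 7*(-6) = -13 + 42 = 29)
((0*(-1))*(-4))*(a - m(29)) = ((0*(-1))*(-4))*(29 - 1*6) = (0*(-4))*(29 - 6) = 0*23 = 0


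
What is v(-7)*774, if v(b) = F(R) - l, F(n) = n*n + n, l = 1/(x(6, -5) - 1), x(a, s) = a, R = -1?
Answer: -774/5 ≈ -154.80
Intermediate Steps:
l = ⅕ (l = 1/(6 - 1) = 1/5 = ⅕ ≈ 0.20000)
F(n) = n + n² (F(n) = n² + n = n + n²)
v(b) = -⅕ (v(b) = -(1 - 1) - 1*⅕ = -1*0 - ⅕ = 0 - ⅕ = -⅕)
v(-7)*774 = -⅕*774 = -774/5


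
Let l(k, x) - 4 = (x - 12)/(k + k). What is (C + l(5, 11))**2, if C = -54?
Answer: 251001/100 ≈ 2510.0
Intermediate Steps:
l(k, x) = 4 + (-12 + x)/(2*k) (l(k, x) = 4 + (x - 12)/(k + k) = 4 + (-12 + x)/((2*k)) = 4 + (-12 + x)*(1/(2*k)) = 4 + (-12 + x)/(2*k))
(C + l(5, 11))**2 = (-54 + (1/2)*(-12 + 11 + 8*5)/5)**2 = (-54 + (1/2)*(1/5)*(-12 + 11 + 40))**2 = (-54 + (1/2)*(1/5)*39)**2 = (-54 + 39/10)**2 = (-501/10)**2 = 251001/100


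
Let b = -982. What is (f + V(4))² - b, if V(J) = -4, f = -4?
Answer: 1046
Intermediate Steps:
(f + V(4))² - b = (-4 - 4)² - 1*(-982) = (-8)² + 982 = 64 + 982 = 1046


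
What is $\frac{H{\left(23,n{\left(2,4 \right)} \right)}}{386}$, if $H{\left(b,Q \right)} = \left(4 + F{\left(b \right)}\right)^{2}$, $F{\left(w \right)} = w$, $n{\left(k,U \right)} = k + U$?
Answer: $\frac{729}{386} \approx 1.8886$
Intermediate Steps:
$n{\left(k,U \right)} = U + k$
$H{\left(b,Q \right)} = \left(4 + b\right)^{2}$
$\frac{H{\left(23,n{\left(2,4 \right)} \right)}}{386} = \frac{\left(4 + 23\right)^{2}}{386} = 27^{2} \cdot \frac{1}{386} = 729 \cdot \frac{1}{386} = \frac{729}{386}$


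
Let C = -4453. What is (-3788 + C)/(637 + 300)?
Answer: -8241/937 ≈ -8.7951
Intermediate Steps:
(-3788 + C)/(637 + 300) = (-3788 - 4453)/(637 + 300) = -8241/937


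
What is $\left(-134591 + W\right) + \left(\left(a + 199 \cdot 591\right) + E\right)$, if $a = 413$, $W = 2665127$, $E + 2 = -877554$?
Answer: $1771002$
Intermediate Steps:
$E = -877556$ ($E = -2 - 877554 = -877556$)
$\left(-134591 + W\right) + \left(\left(a + 199 \cdot 591\right) + E\right) = \left(-134591 + 2665127\right) + \left(\left(413 + 199 \cdot 591\right) - 877556\right) = 2530536 + \left(\left(413 + 117609\right) - 877556\right) = 2530536 + \left(118022 - 877556\right) = 2530536 - 759534 = 1771002$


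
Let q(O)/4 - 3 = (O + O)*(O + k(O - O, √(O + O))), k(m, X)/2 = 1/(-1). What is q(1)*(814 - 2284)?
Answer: -5880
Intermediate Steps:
k(m, X) = -2 (k(m, X) = 2/(-1) = 2*(-1) = -2)
q(O) = 12 + 8*O*(-2 + O) (q(O) = 12 + 4*((O + O)*(O - 2)) = 12 + 4*((2*O)*(-2 + O)) = 12 + 4*(2*O*(-2 + O)) = 12 + 8*O*(-2 + O))
q(1)*(814 - 2284) = (12 - 16*1 + 8*1²)*(814 - 2284) = (12 - 16 + 8*1)*(-1470) = (12 - 16 + 8)*(-1470) = 4*(-1470) = -5880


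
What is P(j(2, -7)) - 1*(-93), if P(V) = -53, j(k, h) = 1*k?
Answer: 40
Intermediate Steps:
j(k, h) = k
P(j(2, -7)) - 1*(-93) = -53 - 1*(-93) = -53 + 93 = 40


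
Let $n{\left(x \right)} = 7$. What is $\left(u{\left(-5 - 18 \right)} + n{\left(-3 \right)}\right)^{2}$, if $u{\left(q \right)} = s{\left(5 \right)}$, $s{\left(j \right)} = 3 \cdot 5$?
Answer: $484$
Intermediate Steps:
$s{\left(j \right)} = 15$
$u{\left(q \right)} = 15$
$\left(u{\left(-5 - 18 \right)} + n{\left(-3 \right)}\right)^{2} = \left(15 + 7\right)^{2} = 22^{2} = 484$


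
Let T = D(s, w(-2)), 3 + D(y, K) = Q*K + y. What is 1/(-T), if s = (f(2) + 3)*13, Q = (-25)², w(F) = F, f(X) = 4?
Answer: 1/1162 ≈ 0.00086058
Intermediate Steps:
Q = 625
s = 91 (s = (4 + 3)*13 = 7*13 = 91)
D(y, K) = -3 + y + 625*K (D(y, K) = -3 + (625*K + y) = -3 + (y + 625*K) = -3 + y + 625*K)
T = -1162 (T = -3 + 91 + 625*(-2) = -3 + 91 - 1250 = -1162)
1/(-T) = 1/(-1*(-1162)) = 1/1162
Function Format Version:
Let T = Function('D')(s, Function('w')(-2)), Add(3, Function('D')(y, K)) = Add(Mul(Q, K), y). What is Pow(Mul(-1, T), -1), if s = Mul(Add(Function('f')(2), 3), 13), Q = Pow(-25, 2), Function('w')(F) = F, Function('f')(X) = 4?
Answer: Rational(1, 1162) ≈ 0.00086058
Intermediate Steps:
Q = 625
s = 91 (s = Mul(Add(4, 3), 13) = Mul(7, 13) = 91)
Function('D')(y, K) = Add(-3, y, Mul(625, K)) (Function('D')(y, K) = Add(-3, Add(Mul(625, K), y)) = Add(-3, Add(y, Mul(625, K))) = Add(-3, y, Mul(625, K)))
T = -1162 (T = Add(-3, 91, Mul(625, -2)) = Add(-3, 91, -1250) = -1162)
Pow(Mul(-1, T), -1) = Pow(Mul(-1, -1162), -1) = Pow(1162, -1) = Rational(1, 1162)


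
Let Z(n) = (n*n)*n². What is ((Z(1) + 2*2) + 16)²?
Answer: 441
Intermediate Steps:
Z(n) = n⁴ (Z(n) = n²*n² = n⁴)
((Z(1) + 2*2) + 16)² = ((1⁴ + 2*2) + 16)² = ((1 + 4) + 16)² = (5 + 16)² = 21² = 441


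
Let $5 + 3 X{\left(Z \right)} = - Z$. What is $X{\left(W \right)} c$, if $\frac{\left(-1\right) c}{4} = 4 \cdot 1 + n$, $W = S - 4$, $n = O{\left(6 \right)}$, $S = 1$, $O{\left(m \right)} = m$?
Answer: $\frac{80}{3} \approx 26.667$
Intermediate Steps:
$n = 6$
$W = -3$ ($W = 1 - 4 = -3$)
$X{\left(Z \right)} = - \frac{5}{3} - \frac{Z}{3}$ ($X{\left(Z \right)} = - \frac{5}{3} + \frac{\left(-1\right) Z}{3} = - \frac{5}{3} - \frac{Z}{3}$)
$c = -40$ ($c = - 4 \left(4 \cdot 1 + 6\right) = - 4 \left(4 + 6\right) = \left(-4\right) 10 = -40$)
$X{\left(W \right)} c = \left(- \frac{5}{3} - -1\right) \left(-40\right) = \left(- \frac{5}{3} + 1\right) \left(-40\right) = \left(- \frac{2}{3}\right) \left(-40\right) = \frac{80}{3}$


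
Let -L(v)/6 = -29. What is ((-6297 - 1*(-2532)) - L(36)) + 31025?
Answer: 27086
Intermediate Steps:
L(v) = 174 (L(v) = -6*(-29) = 174)
((-6297 - 1*(-2532)) - L(36)) + 31025 = ((-6297 - 1*(-2532)) - 1*174) + 31025 = ((-6297 + 2532) - 174) + 31025 = (-3765 - 174) + 31025 = -3939 + 31025 = 27086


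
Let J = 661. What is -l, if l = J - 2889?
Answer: 2228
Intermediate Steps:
l = -2228 (l = 661 - 2889 = -2228)
-l = -1*(-2228) = 2228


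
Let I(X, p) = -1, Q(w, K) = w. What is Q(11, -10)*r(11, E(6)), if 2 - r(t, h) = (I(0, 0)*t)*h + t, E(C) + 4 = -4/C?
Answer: -1991/3 ≈ -663.67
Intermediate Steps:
E(C) = -4 - 4/C
r(t, h) = 2 - t + h*t (r(t, h) = 2 - ((-t)*h + t) = 2 - (-h*t + t) = 2 - (t - h*t) = 2 + (-t + h*t) = 2 - t + h*t)
Q(11, -10)*r(11, E(6)) = 11*(2 - 1*11 + (-4 - 4/6)*11) = 11*(2 - 11 + (-4 - 4*1/6)*11) = 11*(2 - 11 + (-4 - 2/3)*11) = 11*(2 - 11 - 14/3*11) = 11*(2 - 11 - 154/3) = 11*(-181/3) = -1991/3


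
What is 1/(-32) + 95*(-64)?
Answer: -194561/32 ≈ -6080.0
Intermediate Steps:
1/(-32) + 95*(-64) = -1/32 - 6080 = -194561/32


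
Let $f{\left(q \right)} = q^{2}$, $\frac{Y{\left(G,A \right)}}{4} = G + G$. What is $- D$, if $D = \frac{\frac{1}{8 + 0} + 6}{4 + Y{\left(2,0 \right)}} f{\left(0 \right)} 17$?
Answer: $0$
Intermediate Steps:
$Y{\left(G,A \right)} = 8 G$ ($Y{\left(G,A \right)} = 4 \left(G + G\right) = 4 \cdot 2 G = 8 G$)
$D = 0$ ($D = \frac{\frac{1}{8 + 0} + 6}{4 + 8 \cdot 2} \cdot 0^{2} \cdot 17 = \frac{\frac{1}{8} + 6}{4 + 16} \cdot 0 \cdot 17 = \frac{\frac{1}{8} + 6}{20} \cdot 0 \cdot 17 = \frac{49}{8} \cdot \frac{1}{20} \cdot 0 \cdot 17 = \frac{49}{160} \cdot 0 \cdot 17 = 0 \cdot 17 = 0$)
$- D = \left(-1\right) 0 = 0$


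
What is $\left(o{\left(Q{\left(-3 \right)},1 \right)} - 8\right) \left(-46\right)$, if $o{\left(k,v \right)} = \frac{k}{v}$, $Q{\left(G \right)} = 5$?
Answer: $138$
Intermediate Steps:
$\left(o{\left(Q{\left(-3 \right)},1 \right)} - 8\right) \left(-46\right) = \left(\frac{5}{1} - 8\right) \left(-46\right) = \left(5 \cdot 1 - 8\right) \left(-46\right) = \left(5 - 8\right) \left(-46\right) = \left(-3\right) \left(-46\right) = 138$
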